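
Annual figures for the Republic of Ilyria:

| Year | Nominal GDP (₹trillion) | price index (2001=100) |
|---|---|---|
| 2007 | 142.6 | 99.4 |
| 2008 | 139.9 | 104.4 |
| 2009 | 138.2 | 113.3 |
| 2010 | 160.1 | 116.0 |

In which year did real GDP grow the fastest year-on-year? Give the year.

2010

2008: real = 139.9/1.044 = 134.00; growth vs 2007 (143.46) = -6.59%.
2009: real = 138.2/1.133 = 121.98; growth vs 2008 (134.00) = -8.97%.
2010: real = 160.1/1.160 = 138.02; growth vs 2009 (121.98) = 13.15%.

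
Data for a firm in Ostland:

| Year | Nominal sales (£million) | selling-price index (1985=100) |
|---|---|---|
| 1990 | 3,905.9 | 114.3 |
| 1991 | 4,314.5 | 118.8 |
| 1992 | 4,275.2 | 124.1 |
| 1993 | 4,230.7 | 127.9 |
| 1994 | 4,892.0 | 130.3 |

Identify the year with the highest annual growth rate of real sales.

1991: real = 4314.5/1.188 = 3631.73; growth vs 1990 (3417.24) = 6.28%.
1992: real = 4275.2/1.241 = 3444.96; growth vs 1991 (3631.73) = -5.14%.
1993: real = 4230.7/1.279 = 3307.82; growth vs 1992 (3444.96) = -3.98%.
1994: real = 4892.0/1.303 = 3754.41; growth vs 1993 (3307.82) = 13.50%.

1994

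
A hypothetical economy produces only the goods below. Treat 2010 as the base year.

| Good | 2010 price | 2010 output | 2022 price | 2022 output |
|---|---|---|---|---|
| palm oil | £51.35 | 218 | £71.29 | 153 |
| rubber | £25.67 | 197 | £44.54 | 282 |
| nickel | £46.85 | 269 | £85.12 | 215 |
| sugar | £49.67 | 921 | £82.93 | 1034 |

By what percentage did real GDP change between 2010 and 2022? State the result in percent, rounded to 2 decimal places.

2.58%

Real GDP 2010 = Nominal GDP 2010 = 51.35·218 + 25.67·197 + 46.85·269 + 49.67·921 = 74600.01.
Real GDP 2022 (at 2010 prices) = 51.35·153 + 25.67·282 + 46.85·215 + 49.67·1034 = 76527.02.
Real growth = 76527.02/74600.01 − 1 = 0.0258.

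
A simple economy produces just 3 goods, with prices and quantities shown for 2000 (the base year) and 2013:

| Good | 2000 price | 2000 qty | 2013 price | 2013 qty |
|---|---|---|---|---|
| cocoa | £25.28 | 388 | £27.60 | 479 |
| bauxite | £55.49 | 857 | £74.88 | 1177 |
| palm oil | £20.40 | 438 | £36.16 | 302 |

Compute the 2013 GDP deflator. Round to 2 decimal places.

134.33

Nominal GDP 2013 = 27.60·479 + 74.88·1177 + 36.16·302 = 112274.48.
Real GDP 2013 (at 2000 prices) = 25.28·479 + 55.49·1177 + 20.40·302 = 83581.65.
Deflator = Nominal/Real × 100 = 112274.48/83581.65 × 100 = 134.329.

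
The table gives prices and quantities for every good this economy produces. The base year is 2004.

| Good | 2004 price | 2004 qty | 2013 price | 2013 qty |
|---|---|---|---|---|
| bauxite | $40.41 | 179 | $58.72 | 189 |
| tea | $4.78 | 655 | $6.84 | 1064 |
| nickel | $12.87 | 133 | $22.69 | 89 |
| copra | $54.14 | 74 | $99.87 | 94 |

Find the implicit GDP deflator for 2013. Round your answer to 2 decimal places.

Nominal GDP 2013 = 58.72·189 + 6.84·1064 + 22.69·89 + 99.87·94 = 29783.03.
Real GDP 2013 (at 2004 prices) = 40.41·189 + 4.78·1064 + 12.87·89 + 54.14·94 = 18958.00.
Deflator = Nominal/Real × 100 = 29783.03/18958.00 × 100 = 157.100.

157.10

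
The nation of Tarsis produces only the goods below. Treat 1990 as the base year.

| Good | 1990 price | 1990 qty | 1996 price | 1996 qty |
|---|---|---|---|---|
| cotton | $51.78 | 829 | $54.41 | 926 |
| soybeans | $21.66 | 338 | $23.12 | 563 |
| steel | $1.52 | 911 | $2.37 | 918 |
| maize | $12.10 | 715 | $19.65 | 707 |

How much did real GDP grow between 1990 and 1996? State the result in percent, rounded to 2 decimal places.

Real GDP 1990 = Nominal GDP 1990 = 51.78·829 + 21.66·338 + 1.52·911 + 12.10·715 = 60282.92.
Real GDP 1996 (at 1990 prices) = 51.78·926 + 21.66·563 + 1.52·918 + 12.10·707 = 70092.92.
Real growth = 70092.92/60282.92 − 1 = 0.1627.

16.27%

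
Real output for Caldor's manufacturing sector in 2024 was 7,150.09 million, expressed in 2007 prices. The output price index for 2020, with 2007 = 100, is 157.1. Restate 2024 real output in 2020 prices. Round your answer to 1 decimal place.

Real output in 2020 prices = Real output in 2007 prices × (P_2020/P_2007) = 7150.09 × 1.571 = 11232.79.

11,232.8 million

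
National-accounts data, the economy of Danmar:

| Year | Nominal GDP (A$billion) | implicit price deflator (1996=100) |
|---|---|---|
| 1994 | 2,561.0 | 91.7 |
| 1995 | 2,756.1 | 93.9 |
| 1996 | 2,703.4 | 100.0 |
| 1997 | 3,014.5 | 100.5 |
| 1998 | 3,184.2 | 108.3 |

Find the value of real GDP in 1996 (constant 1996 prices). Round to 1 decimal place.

A$2,703.4 billion

Real GDP 1996 = 2703.4 / 1.000 = 2703.40.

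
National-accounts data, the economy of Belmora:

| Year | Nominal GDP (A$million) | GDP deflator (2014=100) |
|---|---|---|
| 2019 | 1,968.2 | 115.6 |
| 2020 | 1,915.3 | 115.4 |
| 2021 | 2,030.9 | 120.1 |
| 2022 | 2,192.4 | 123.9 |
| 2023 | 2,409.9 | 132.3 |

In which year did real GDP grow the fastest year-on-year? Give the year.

2020: real = 1915.3/1.154 = 1659.71; growth vs 2019 (1702.60) = -2.52%.
2021: real = 2030.9/1.201 = 1691.01; growth vs 2020 (1659.71) = 1.89%.
2022: real = 2192.4/1.239 = 1769.49; growth vs 2021 (1691.01) = 4.64%.
2023: real = 2409.9/1.323 = 1821.54; growth vs 2022 (1769.49) = 2.94%.

2022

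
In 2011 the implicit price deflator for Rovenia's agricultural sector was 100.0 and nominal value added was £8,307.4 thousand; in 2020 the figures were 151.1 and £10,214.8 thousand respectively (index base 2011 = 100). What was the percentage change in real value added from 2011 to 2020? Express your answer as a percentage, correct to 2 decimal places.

Real value added 2011 = 8307.4 / 1.000 = 8307.40.
Real value added 2020 = 10214.8 / 1.511 = 6760.29.
Real growth = 6760.29 / 8307.40 − 1 = -0.1862.

-18.62%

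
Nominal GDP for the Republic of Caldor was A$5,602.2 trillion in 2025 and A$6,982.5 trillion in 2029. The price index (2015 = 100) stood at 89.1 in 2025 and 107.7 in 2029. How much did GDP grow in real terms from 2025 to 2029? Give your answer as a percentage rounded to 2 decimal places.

Deflate each year: 2025 → 5602.2/0.891 = 6287.54; 2029 → 6982.5/1.077 = 6483.29.
So real GDP changed by 6483.29/6287.54 − 1 = 0.0311, i.e. 3.11%.

3.11%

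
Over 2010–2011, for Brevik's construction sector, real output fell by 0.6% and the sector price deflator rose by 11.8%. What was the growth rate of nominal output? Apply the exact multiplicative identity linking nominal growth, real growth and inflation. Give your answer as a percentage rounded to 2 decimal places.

11.13%

(1 + g_nom) = (1 + g_real)(1 + π) = 0.9940 × 1.1180 = 1.11129.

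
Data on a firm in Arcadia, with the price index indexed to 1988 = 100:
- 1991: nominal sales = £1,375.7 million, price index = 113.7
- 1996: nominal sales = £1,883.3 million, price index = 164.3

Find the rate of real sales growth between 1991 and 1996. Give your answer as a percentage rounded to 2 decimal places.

Deflate each year: 1991 → 1375.7/1.137 = 1209.94; 1996 → 1883.3/1.643 = 1146.26.
So real sales changed by 1146.26/1209.94 − 1 = -0.0526, i.e. -5.26%.

-5.26%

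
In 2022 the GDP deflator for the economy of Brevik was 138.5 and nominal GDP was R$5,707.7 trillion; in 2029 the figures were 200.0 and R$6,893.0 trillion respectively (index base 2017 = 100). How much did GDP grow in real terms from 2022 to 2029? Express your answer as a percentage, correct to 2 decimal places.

Real GDP 2022 = 5707.7 / 1.385 = 4121.08.
Real GDP 2029 = 6893.0 / 2.000 = 3446.50.
Real growth = 3446.50 / 4121.08 − 1 = -0.1637.

-16.37%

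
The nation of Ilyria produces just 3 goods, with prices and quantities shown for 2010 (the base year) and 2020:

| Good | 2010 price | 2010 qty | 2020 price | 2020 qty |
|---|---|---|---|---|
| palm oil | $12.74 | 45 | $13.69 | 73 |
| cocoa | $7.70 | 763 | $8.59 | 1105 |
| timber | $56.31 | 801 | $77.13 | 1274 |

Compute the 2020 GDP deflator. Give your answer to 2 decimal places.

133.97

Nominal GDP 2020 = 13.69·73 + 8.59·1105 + 77.13·1274 = 108754.94.
Real GDP 2020 (at 2010 prices) = 12.74·73 + 7.70·1105 + 56.31·1274 = 81177.46.
Deflator = Nominal/Real × 100 = 108754.94/81177.46 × 100 = 133.972.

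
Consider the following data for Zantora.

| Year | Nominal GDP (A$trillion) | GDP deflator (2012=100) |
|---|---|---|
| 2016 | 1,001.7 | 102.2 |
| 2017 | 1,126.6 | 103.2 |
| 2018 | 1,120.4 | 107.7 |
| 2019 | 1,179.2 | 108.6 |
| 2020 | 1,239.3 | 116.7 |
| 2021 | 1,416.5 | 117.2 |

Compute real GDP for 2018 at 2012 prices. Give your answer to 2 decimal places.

A$1,040.30 trillion

Real GDP 2018 = 1120.4 / 1.077 = 1040.30.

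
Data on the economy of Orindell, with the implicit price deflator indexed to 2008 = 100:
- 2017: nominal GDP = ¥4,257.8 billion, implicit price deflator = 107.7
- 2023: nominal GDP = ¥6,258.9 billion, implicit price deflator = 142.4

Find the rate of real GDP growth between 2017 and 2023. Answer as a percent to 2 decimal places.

11.18%

Deflate each year: 2017 → 4257.8/1.077 = 3953.39; 2023 → 6258.9/1.424 = 4395.29.
So real GDP changed by 4395.29/3953.39 − 1 = 0.1118, i.e. 11.18%.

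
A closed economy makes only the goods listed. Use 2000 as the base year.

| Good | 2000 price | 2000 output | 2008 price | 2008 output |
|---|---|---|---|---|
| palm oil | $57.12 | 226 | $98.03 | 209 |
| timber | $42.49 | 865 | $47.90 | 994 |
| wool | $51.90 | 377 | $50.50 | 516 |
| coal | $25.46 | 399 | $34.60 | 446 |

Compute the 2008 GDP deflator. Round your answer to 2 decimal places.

Nominal GDP 2008 = 98.03·209 + 47.90·994 + 50.50·516 + 34.60·446 = 109590.47.
Real GDP 2008 (at 2000 prices) = 57.12·209 + 42.49·994 + 51.90·516 + 25.46·446 = 92308.70.
Deflator = Nominal/Real × 100 = 109590.47/92308.70 × 100 = 118.722.

118.72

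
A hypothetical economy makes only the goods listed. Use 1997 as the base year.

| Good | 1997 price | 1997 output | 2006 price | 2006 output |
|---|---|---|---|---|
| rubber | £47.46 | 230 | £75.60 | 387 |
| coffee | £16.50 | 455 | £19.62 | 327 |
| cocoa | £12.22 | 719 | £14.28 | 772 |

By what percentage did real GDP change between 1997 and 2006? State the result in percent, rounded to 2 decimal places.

Real GDP 1997 = Nominal GDP 1997 = 47.46·230 + 16.50·455 + 12.22·719 = 27209.48.
Real GDP 2006 (at 1997 prices) = 47.46·387 + 16.50·327 + 12.22·772 = 33196.36.
Real growth = 33196.36/27209.48 − 1 = 0.2200.

22.00%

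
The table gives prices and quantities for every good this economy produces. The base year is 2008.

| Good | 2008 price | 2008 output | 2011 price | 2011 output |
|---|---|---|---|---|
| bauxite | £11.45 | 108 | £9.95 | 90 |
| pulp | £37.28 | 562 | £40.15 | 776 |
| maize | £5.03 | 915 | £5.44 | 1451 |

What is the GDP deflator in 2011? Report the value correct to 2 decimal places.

Nominal GDP 2011 = 9.95·90 + 40.15·776 + 5.44·1451 = 39945.34.
Real GDP 2011 (at 2008 prices) = 11.45·90 + 37.28·776 + 5.03·1451 = 37258.31.
Deflator = Nominal/Real × 100 = 39945.34/37258.31 × 100 = 107.212.

107.21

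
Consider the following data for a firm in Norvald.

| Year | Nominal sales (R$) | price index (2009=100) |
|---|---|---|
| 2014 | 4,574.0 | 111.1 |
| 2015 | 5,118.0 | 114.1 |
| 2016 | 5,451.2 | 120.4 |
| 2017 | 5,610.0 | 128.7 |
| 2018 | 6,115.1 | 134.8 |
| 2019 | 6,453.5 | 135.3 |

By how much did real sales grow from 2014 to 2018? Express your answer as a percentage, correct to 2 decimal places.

Real sales 2014 = 4574.0/1.111 = 4117.01.
Real sales 2018 = 6115.1/1.348 = 4536.42.
Change = 4536.42/4117.01 − 1 = 0.1019.

10.19%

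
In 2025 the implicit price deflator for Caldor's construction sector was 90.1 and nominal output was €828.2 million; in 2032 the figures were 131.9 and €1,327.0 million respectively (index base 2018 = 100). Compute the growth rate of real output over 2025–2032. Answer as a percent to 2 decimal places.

Real output 2025 = 828.2 / 0.901 = 919.20.
Real output 2032 = 1327.0 / 1.319 = 1006.07.
Real growth = 1006.07 / 919.20 − 1 = 0.0945.

9.45%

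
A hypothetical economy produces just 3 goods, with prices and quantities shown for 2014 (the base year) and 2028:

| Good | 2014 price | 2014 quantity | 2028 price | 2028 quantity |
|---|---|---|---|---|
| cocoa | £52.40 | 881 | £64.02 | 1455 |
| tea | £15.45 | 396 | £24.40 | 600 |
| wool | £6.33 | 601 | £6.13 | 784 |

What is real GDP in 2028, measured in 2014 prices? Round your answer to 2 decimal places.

Real GDP 2028 = Σ (p_2014 × q_2028) = 52.40·1455 + 15.45·600 + 6.33·784 = 90474.72.

£90474.72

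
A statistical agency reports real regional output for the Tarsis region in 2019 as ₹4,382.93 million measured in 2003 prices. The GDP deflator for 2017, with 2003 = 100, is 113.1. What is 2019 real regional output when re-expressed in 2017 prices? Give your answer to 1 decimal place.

Real regional output in 2017 prices = Real regional output in 2003 prices × (P_2017/P_2003) = 4382.93 × 1.131 = 4957.09.

₹4,957.1 million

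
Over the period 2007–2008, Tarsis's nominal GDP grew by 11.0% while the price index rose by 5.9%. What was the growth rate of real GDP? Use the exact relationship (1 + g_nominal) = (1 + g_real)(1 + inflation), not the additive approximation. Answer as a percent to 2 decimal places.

(1 + g_nom) = (1 + g_real)(1 + π), so g_real = 1.1100 / 1.0590 − 1 = 0.04816.

4.82%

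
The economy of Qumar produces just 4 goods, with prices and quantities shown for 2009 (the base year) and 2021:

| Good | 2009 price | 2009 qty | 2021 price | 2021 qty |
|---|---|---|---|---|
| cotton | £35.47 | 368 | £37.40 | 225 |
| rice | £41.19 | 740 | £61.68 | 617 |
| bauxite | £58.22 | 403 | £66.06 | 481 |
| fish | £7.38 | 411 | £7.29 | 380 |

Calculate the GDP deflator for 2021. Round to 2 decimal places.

126.19

Nominal GDP 2021 = 37.40·225 + 61.68·617 + 66.06·481 + 7.29·380 = 81016.62.
Real GDP 2021 (at 2009 prices) = 35.47·225 + 41.19·617 + 58.22·481 + 7.38·380 = 64203.20.
Deflator = Nominal/Real × 100 = 81016.62/64203.20 × 100 = 126.188.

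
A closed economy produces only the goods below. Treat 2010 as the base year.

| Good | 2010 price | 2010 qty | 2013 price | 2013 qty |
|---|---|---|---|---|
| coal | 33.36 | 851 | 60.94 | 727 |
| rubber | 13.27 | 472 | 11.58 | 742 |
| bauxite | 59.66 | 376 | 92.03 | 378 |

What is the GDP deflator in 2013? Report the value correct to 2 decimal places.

154.78

Nominal GDP 2013 = 60.94·727 + 11.58·742 + 92.03·378 = 87683.08.
Real GDP 2013 (at 2010 prices) = 33.36·727 + 13.27·742 + 59.66·378 = 56650.54.
Deflator = Nominal/Real × 100 = 87683.08/56650.54 × 100 = 154.779.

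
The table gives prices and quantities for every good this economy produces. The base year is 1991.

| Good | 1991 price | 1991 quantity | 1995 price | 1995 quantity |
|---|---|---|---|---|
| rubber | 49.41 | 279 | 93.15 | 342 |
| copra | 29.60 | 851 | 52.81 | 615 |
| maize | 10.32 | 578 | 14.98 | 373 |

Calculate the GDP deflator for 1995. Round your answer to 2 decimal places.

Nominal GDP 1995 = 93.15·342 + 52.81·615 + 14.98·373 = 69922.99.
Real GDP 1995 (at 1991 prices) = 49.41·342 + 29.60·615 + 10.32·373 = 38951.58.
Deflator = Nominal/Real × 100 = 69922.99/38951.58 × 100 = 179.513.

179.51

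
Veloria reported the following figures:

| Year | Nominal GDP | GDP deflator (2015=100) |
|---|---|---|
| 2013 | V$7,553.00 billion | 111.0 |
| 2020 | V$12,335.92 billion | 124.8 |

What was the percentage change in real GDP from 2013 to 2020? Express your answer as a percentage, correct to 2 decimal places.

Real GDP 2013 = 7553.00 / 1.110 = 6804.50.
Real GDP 2020 = 12335.92 / 1.248 = 9884.55.
Real growth = 9884.55 / 6804.50 − 1 = 0.4526.

45.26%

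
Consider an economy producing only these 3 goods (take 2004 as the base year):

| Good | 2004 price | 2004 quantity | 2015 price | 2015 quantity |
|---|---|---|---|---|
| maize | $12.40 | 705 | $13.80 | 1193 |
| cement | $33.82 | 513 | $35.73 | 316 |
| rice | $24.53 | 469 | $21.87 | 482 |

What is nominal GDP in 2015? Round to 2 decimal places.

$38295.42

Nominal GDP 2015 = Σ (p_2015 × q_2015) = 13.80·1193 + 35.73·316 + 21.87·482 = 38295.42.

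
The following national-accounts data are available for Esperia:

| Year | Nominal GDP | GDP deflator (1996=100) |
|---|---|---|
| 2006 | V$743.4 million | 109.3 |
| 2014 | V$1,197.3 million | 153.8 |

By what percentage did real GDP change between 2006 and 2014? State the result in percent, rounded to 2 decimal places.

Deflate each year: 2006 → 743.4/1.093 = 680.15; 2014 → 1197.3/1.538 = 778.48.
So real GDP changed by 778.48/680.15 − 1 = 0.1446, i.e. 14.46%.

14.46%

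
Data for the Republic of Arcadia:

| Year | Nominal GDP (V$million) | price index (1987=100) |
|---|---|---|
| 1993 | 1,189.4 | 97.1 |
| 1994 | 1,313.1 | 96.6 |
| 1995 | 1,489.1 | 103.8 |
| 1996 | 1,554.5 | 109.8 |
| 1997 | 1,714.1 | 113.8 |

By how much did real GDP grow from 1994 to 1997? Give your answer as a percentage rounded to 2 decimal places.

10.81%

Real GDP 1994 = 1313.1/0.966 = 1359.32.
Real GDP 1997 = 1714.1/1.138 = 1506.24.
Change = 1506.24/1359.32 − 1 = 0.1081.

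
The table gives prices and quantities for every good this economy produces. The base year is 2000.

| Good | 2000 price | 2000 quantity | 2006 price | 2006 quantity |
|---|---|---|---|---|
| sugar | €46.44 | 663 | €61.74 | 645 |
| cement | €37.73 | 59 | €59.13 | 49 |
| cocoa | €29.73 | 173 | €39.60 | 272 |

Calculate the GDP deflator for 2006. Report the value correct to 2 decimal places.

134.10

Nominal GDP 2006 = 61.74·645 + 59.13·49 + 39.60·272 = 53490.87.
Real GDP 2006 (at 2000 prices) = 46.44·645 + 37.73·49 + 29.73·272 = 39889.13.
Deflator = Nominal/Real × 100 = 53490.87/39889.13 × 100 = 134.099.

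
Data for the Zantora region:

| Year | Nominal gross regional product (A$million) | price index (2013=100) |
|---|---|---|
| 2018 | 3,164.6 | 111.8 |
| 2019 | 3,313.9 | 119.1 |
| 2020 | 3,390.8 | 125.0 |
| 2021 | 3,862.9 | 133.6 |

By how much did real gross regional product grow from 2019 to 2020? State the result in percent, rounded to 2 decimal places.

-2.51%

Real gross regional product 2019 = 3313.9/1.191 = 2782.45.
Real gross regional product 2020 = 3390.8/1.250 = 2712.64.
Change = 2712.64/2782.45 − 1 = -0.0251.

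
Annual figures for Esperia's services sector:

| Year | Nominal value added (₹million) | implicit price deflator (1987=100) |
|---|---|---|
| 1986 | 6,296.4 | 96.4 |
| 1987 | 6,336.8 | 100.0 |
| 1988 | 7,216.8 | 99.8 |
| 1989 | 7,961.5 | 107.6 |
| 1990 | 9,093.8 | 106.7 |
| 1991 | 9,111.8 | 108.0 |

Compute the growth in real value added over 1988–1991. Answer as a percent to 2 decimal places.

16.67%

Real value added 1988 = 7216.8/0.998 = 7231.26.
Real value added 1991 = 9111.8/1.080 = 8436.85.
Change = 8436.85/7231.26 − 1 = 0.1667.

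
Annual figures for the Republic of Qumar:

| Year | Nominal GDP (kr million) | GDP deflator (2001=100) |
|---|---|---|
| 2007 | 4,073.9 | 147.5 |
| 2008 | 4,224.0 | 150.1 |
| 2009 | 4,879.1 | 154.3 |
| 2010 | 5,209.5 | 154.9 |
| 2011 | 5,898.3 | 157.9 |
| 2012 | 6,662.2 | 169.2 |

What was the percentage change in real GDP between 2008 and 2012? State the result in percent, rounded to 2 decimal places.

Real GDP 2008 = 4224.0/1.501 = 2814.12.
Real GDP 2012 = 6662.2/1.692 = 3937.47.
Change = 3937.47/2814.12 − 1 = 0.3992.

39.92%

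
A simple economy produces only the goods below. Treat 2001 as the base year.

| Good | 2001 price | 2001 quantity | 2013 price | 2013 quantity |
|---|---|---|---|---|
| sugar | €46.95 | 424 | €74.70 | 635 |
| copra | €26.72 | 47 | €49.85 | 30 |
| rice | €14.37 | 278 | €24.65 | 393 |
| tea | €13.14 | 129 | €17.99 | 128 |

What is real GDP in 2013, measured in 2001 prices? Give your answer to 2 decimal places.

Real GDP 2013 = Σ (p_2001 × q_2013) = 46.95·635 + 26.72·30 + 14.37·393 + 13.14·128 = 37944.18.

€37944.18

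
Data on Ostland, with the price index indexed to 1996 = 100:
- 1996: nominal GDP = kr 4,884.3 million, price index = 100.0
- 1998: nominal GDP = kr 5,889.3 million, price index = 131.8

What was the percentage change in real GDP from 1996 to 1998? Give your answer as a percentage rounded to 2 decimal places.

Deflate each year: 1996 → 4884.3/1.000 = 4884.30; 1998 → 5889.3/1.318 = 4468.36.
So real GDP changed by 4468.36/4884.30 − 1 = -0.0852, i.e. -8.52%.

-8.52%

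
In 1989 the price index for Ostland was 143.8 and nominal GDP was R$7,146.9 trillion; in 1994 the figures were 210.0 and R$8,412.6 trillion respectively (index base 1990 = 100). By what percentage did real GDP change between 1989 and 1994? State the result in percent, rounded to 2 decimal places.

-19.40%

Deflate each year: 1989 → 7146.9/1.438 = 4970.03; 1994 → 8412.6/2.100 = 4006.00.
So real GDP changed by 4006.00/4970.03 − 1 = -0.1940, i.e. -19.40%.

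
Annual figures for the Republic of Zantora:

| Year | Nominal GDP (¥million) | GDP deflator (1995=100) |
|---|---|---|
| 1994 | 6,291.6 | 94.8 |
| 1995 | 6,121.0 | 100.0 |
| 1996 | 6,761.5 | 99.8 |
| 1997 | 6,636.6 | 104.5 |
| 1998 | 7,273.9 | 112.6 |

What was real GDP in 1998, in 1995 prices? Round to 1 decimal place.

¥6,459.9 million

Real GDP 1998 = 7273.9 / 1.126 = 6459.95.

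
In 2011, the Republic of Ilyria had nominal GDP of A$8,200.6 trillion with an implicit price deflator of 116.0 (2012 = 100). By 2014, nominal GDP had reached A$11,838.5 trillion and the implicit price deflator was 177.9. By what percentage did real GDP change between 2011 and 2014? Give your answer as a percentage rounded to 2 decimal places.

-5.87%

Deflate each year: 2011 → 8200.6/1.160 = 7069.48; 2014 → 11838.5/1.779 = 6654.58.
So real GDP changed by 6654.58/7069.48 − 1 = -0.0587, i.e. -5.87%.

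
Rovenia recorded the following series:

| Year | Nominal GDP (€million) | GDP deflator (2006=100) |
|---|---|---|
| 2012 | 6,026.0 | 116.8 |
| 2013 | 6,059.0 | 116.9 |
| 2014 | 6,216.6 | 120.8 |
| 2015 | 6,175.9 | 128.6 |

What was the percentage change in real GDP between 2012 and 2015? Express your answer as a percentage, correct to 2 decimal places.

Real GDP 2012 = 6026.0/1.168 = 5159.25.
Real GDP 2015 = 6175.9/1.286 = 4802.41.
Change = 4802.41/5159.25 − 1 = -0.0692.

-6.92%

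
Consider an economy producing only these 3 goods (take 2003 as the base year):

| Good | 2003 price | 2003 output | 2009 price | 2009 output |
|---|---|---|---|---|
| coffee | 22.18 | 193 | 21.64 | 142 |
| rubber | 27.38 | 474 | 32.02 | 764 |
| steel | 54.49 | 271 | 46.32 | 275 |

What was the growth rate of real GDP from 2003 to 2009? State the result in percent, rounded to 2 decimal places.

Real GDP 2003 = Nominal GDP 2003 = 22.18·193 + 27.38·474 + 54.49·271 = 32025.65.
Real GDP 2009 (at 2003 prices) = 22.18·142 + 27.38·764 + 54.49·275 = 39052.63.
Real growth = 39052.63/32025.65 − 1 = 0.2194.

21.94%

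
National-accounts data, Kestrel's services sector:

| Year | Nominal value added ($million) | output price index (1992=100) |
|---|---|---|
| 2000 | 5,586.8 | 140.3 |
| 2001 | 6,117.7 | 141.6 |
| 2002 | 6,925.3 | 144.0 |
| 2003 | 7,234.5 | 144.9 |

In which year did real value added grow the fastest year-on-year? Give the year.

2002

2001: real = 6117.7/1.416 = 4320.41; growth vs 2000 (3982.04) = 8.50%.
2002: real = 6925.3/1.440 = 4809.24; growth vs 2001 (4320.41) = 11.31%.
2003: real = 7234.5/1.449 = 4992.75; growth vs 2002 (4809.24) = 3.82%.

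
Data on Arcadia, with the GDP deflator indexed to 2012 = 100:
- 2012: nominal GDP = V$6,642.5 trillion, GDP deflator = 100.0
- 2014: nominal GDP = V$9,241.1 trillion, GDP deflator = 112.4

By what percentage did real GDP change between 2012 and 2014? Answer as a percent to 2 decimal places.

23.77%

Real GDP 2012 = 6642.5 / 1.000 = 6642.50.
Real GDP 2014 = 9241.1 / 1.124 = 8221.62.
Real growth = 8221.62 / 6642.50 − 1 = 0.2377.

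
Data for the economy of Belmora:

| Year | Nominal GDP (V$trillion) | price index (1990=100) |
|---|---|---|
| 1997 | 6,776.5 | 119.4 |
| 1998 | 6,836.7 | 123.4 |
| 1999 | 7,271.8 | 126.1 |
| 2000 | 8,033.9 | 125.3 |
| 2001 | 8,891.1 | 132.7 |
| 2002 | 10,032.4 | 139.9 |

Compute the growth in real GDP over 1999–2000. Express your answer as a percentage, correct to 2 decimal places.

Real GDP 1999 = 7271.8/1.261 = 5766.69.
Real GDP 2000 = 8033.9/1.253 = 6411.73.
Change = 6411.73/5766.69 − 1 = 0.1119.

11.19%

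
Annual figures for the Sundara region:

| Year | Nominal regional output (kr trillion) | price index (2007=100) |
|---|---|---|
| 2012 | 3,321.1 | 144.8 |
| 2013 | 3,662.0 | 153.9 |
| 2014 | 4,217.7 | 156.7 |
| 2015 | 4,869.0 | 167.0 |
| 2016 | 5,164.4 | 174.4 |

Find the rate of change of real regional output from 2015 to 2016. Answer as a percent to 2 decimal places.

Real regional output 2015 = 4869.0/1.670 = 2915.57.
Real regional output 2016 = 5164.4/1.744 = 2961.24.
Change = 2961.24/2915.57 − 1 = 0.0157.

1.57%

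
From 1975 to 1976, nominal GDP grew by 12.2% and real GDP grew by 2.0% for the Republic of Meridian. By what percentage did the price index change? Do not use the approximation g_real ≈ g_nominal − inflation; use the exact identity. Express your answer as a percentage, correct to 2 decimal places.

10.00%

(1 + g_nom) = (1 + g_real)(1 + π), so π = 1.1220 / 1.0200 − 1 = 0.10000.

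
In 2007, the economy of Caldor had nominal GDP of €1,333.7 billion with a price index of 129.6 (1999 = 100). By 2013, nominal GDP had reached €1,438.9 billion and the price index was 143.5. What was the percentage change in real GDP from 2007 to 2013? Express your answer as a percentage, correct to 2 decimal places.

-2.56%

Real GDP 2007 = 1333.7 / 1.296 = 1029.09.
Real GDP 2013 = 1438.9 / 1.435 = 1002.72.
Real growth = 1002.72 / 1029.09 − 1 = -0.0256.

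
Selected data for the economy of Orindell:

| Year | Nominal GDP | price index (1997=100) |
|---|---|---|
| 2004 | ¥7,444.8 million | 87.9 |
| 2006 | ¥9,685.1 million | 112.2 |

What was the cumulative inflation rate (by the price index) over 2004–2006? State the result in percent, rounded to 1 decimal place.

Price-level change = 112.2 / 87.9 − 1 = 0.2765.

27.6%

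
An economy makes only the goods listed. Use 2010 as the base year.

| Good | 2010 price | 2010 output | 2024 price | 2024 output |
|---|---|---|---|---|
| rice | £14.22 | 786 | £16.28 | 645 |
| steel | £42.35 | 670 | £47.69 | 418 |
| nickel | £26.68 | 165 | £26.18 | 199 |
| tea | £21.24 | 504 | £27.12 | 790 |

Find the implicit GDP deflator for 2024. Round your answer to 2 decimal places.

116.56

Nominal GDP 2024 = 16.28·645 + 47.69·418 + 26.18·199 + 27.12·790 = 57069.64.
Real GDP 2024 (at 2010 prices) = 14.22·645 + 42.35·418 + 26.68·199 + 21.24·790 = 48963.12.
Deflator = Nominal/Real × 100 = 57069.64/48963.12 × 100 = 116.556.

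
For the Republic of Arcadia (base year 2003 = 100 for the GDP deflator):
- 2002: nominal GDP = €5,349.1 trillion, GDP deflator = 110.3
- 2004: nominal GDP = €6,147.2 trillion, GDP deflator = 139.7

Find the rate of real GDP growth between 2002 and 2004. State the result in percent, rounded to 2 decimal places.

-9.26%

Deflate each year: 2002 → 5349.1/1.103 = 4849.59; 2004 → 6147.2/1.397 = 4400.29.
So real GDP changed by 4400.29/4849.59 − 1 = -0.0926, i.e. -9.26%.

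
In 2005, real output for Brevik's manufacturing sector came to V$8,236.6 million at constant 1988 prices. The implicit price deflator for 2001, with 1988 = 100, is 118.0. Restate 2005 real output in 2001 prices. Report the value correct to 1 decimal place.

V$9,719.2 million

Real output in 2001 prices = Real output in 1988 prices × (P_2001/P_1988) = 8236.6 × 1.180 = 9719.19.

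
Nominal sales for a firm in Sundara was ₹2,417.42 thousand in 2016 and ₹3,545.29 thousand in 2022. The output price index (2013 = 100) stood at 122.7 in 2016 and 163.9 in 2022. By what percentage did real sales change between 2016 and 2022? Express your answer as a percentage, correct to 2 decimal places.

9.79%

Deflate each year: 2016 → 2417.42/1.227 = 1970.19; 2022 → 3545.29/1.639 = 2163.08.
So real sales changed by 2163.08/1970.19 − 1 = 0.0979, i.e. 9.79%.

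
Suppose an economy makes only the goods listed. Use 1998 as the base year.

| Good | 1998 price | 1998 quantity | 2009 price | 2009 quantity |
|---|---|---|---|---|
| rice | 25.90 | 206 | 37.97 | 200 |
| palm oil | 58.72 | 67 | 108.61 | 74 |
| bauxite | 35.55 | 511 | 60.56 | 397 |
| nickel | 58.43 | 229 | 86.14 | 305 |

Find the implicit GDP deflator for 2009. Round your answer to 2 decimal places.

159.06

Nominal GDP 2009 = 37.97·200 + 108.61·74 + 60.56·397 + 86.14·305 = 65946.16.
Real GDP 2009 (at 1998 prices) = 25.90·200 + 58.72·74 + 35.55·397 + 58.43·305 = 41459.78.
Deflator = Nominal/Real × 100 = 65946.16/41459.78 × 100 = 159.061.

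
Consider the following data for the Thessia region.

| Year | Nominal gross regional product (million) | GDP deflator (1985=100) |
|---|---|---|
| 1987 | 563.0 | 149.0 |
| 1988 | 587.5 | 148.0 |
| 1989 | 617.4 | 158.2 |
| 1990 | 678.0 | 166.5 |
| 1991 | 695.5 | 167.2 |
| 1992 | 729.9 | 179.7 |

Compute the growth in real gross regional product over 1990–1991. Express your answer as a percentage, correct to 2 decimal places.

Real gross regional product 1990 = 678.0/1.665 = 407.21.
Real gross regional product 1991 = 695.5/1.672 = 415.97.
Change = 415.97/407.21 − 1 = 0.0215.

2.15%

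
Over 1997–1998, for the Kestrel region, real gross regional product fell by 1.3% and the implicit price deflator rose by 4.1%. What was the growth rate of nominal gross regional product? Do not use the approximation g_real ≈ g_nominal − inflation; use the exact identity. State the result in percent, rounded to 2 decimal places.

(1 + g_nom) = (1 + g_real)(1 + π) = 0.9870 × 1.0410 = 1.02747.

2.75%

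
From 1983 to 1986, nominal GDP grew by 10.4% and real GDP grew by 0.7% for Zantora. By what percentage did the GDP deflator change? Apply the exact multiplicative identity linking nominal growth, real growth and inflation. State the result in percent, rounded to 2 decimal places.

(1 + g_nom) = (1 + g_real)(1 + π), so π = 1.1040 / 1.0070 − 1 = 0.09633.

9.63%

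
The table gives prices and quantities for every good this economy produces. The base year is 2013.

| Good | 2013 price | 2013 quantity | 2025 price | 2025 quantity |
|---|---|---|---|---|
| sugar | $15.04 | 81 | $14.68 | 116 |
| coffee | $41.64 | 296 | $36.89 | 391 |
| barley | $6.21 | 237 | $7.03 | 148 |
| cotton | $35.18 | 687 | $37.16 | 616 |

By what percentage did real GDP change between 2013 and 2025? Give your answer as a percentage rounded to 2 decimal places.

3.65%

Real GDP 2013 = Nominal GDP 2013 = 15.04·81 + 41.64·296 + 6.21·237 + 35.18·687 = 39184.11.
Real GDP 2025 (at 2013 prices) = 15.04·116 + 41.64·391 + 6.21·148 + 35.18·616 = 40615.84.
Real growth = 40615.84/39184.11 − 1 = 0.0365.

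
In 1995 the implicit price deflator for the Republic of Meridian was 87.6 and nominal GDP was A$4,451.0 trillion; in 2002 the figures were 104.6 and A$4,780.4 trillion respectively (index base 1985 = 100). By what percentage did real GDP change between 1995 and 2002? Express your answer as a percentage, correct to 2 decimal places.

Real GDP 1995 = 4451.0 / 0.876 = 5081.05.
Real GDP 2002 = 4780.4 / 1.046 = 4570.17.
Real growth = 4570.17 / 5081.05 − 1 = -0.1005.

-10.05%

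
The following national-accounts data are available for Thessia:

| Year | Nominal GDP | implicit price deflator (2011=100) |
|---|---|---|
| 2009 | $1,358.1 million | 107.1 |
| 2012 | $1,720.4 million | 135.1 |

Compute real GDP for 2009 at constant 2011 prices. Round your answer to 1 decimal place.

$1,268.1 million

Real GDP = Nominal / (implicit price deflator/100) = 1358.1 / 1.071 = 1268.07.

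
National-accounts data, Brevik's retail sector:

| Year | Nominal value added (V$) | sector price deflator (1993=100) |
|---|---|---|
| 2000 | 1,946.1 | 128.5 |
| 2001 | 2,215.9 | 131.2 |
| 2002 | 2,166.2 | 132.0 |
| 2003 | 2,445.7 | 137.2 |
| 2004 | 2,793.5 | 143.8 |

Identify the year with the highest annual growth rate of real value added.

2001

2001: real = 2215.9/1.312 = 1688.95; growth vs 2000 (1514.47) = 11.52%.
2002: real = 2166.2/1.320 = 1641.06; growth vs 2001 (1688.95) = -2.84%.
2003: real = 2445.7/1.372 = 1782.58; growth vs 2002 (1641.06) = 8.62%.
2004: real = 2793.5/1.438 = 1942.63; growth vs 2003 (1782.58) = 8.98%.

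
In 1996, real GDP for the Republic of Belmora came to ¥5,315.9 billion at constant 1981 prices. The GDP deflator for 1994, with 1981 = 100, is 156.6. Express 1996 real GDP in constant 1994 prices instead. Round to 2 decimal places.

Real GDP in 1994 prices = Real GDP in 1981 prices × (P_1994/P_1981) = 5315.9 × 1.566 = 8324.70.

¥8,324.70 billion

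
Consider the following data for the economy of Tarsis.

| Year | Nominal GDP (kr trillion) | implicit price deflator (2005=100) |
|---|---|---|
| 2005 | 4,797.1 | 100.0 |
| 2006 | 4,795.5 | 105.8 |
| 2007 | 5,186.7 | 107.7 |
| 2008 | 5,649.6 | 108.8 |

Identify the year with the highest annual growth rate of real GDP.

2008

2006: real = 4795.5/1.058 = 4532.61; growth vs 2005 (4797.10) = -5.51%.
2007: real = 5186.7/1.077 = 4815.88; growth vs 2006 (4532.61) = 6.25%.
2008: real = 5649.6/1.088 = 5192.65; growth vs 2007 (4815.88) = 7.82%.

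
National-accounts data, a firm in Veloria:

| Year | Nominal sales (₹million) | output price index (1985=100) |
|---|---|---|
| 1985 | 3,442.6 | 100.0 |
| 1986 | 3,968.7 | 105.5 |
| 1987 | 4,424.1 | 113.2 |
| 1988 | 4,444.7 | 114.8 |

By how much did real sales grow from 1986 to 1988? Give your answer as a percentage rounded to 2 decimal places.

Real sales 1986 = 3968.7/1.055 = 3761.80.
Real sales 1988 = 4444.7/1.148 = 3871.69.
Change = 3871.69/3761.80 − 1 = 0.0292.

2.92%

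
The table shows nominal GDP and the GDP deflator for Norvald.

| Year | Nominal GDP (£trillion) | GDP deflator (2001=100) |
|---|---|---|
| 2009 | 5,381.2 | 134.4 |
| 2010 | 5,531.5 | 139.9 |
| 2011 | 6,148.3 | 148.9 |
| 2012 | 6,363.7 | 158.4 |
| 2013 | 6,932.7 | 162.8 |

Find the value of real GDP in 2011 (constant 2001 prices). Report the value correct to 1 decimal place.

£4,129.1 trillion

Real GDP 2011 = 6148.3 / 1.489 = 4129.15.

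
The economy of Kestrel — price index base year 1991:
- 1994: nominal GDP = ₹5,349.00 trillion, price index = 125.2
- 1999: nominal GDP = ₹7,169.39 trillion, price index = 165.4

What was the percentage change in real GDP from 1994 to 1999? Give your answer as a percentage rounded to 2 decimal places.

1.46%

Deflate each year: 1994 → 5349.00/1.252 = 4272.36; 1999 → 7169.39/1.654 = 4334.58.
So real GDP changed by 4334.58/4272.36 − 1 = 0.0146, i.e. 1.46%.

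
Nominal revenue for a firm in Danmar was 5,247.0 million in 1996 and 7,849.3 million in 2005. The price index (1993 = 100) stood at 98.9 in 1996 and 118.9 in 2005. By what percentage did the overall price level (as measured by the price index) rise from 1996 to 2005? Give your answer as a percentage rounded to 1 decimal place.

20.2%

Price-level change = 118.9 / 98.9 − 1 = 0.2022.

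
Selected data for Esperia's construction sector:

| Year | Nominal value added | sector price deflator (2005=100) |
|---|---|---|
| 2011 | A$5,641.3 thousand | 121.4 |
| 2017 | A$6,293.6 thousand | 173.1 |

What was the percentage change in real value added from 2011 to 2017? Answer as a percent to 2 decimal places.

Real value added 2011 = 5641.3 / 1.214 = 4646.87.
Real value added 2017 = 6293.6 / 1.731 = 3635.82.
Real growth = 3635.82 / 4646.87 − 1 = -0.2176.

-21.76%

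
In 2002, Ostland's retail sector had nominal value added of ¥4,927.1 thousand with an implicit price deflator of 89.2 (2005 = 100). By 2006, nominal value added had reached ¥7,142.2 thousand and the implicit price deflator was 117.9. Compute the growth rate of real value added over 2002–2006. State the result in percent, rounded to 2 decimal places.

9.67%

Real value added 2002 = 4927.1 / 0.892 = 5523.65.
Real value added 2006 = 7142.2 / 1.179 = 6057.85.
Real growth = 6057.85 / 5523.65 − 1 = 0.0967.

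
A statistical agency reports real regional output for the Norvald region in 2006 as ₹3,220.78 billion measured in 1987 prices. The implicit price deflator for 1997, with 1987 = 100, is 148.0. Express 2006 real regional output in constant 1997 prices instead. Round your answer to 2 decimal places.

Real regional output in 1997 prices = Real regional output in 1987 prices × (P_1997/P_1987) = 3220.78 × 1.480 = 4766.75.

₹4,766.75 billion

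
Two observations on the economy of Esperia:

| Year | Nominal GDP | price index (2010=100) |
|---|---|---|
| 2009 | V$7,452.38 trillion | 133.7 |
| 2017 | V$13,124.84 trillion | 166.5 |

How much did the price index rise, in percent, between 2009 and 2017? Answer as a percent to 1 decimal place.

Price-level change = 166.5 / 133.7 − 1 = 0.2453.

24.5%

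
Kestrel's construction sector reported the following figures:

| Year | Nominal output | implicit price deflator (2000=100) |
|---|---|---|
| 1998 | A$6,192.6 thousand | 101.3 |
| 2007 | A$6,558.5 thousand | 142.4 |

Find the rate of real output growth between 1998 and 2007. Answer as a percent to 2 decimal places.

Real output 1998 = 6192.6 / 1.013 = 6113.13.
Real output 2007 = 6558.5 / 1.424 = 4605.69.
Real growth = 4605.69 / 6113.13 − 1 = -0.2466.

-24.66%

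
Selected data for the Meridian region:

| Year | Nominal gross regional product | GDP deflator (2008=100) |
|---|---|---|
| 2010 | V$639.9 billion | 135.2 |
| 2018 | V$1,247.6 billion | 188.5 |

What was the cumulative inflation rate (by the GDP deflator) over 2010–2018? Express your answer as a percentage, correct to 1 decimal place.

Price-level change = 188.5 / 135.2 − 1 = 0.3942.

39.4%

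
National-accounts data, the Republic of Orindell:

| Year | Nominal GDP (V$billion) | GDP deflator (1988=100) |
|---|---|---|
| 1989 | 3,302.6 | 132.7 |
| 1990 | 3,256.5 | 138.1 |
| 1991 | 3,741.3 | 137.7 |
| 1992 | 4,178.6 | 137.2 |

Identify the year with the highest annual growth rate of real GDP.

1991

1990: real = 3256.5/1.381 = 2358.07; growth vs 1989 (2488.77) = -5.25%.
1991: real = 3741.3/1.377 = 2716.99; growth vs 1990 (2358.07) = 15.22%.
1992: real = 4178.6/1.372 = 3045.63; growth vs 1991 (2716.99) = 12.10%.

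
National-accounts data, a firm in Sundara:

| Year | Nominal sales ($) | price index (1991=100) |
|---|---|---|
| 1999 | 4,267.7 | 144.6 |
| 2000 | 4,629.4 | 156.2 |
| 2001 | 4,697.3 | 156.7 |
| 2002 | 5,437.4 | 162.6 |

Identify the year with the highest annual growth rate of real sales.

2002

2000: real = 4629.4/1.562 = 2963.76; growth vs 1999 (2951.38) = 0.42%.
2001: real = 4697.3/1.567 = 2997.64; growth vs 2000 (2963.76) = 1.14%.
2002: real = 5437.4/1.626 = 3344.03; growth vs 2001 (2997.64) = 11.56%.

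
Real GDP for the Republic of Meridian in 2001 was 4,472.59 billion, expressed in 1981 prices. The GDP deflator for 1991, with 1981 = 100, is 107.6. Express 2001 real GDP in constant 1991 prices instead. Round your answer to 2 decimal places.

4,812.51 billion

Real GDP in 1991 prices = Real GDP in 1981 prices × (P_1991/P_1981) = 4472.59 × 1.076 = 4812.51.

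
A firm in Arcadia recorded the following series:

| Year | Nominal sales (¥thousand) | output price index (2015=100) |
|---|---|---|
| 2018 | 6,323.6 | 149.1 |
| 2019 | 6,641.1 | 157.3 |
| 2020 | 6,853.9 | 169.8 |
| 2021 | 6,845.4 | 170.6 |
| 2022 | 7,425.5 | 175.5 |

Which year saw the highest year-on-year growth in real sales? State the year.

2022

2019: real = 6641.1/1.573 = 4221.93; growth vs 2018 (4241.18) = -0.45%.
2020: real = 6853.9/1.698 = 4036.45; growth vs 2019 (4221.93) = -4.39%.
2021: real = 6845.4/1.706 = 4012.54; growth vs 2020 (4036.45) = -0.59%.
2022: real = 7425.5/1.755 = 4231.05; growth vs 2021 (4012.54) = 5.45%.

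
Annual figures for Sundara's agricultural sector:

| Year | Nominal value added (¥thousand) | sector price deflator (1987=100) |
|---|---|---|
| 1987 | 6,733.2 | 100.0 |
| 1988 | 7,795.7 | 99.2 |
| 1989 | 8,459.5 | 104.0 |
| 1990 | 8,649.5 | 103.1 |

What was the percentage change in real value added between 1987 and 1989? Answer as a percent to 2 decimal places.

Real value added 1987 = 6733.2/1.000 = 6733.20.
Real value added 1989 = 8459.5/1.040 = 8134.13.
Change = 8134.13/6733.20 − 1 = 0.2081.

20.81%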